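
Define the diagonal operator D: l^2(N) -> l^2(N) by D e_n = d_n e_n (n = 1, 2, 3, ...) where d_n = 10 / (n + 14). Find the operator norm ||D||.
||D|| = 2/3 (attained at n = 1)

For D diagonal, ||D|| = sup_n |d_n| = sup_n 10/(n + 14). This is positive and strictly decreasing in n, so the supremum is attained at n = 1: d_1 = 10/(1 + 14) = 2/3. Hence ||D|| = 2/3.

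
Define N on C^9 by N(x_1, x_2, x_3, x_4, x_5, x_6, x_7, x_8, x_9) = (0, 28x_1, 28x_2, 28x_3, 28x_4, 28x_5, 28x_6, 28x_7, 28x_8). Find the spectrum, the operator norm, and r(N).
sigma(N) = {0}; ||N|| = 28; r(N) = 0. (N is nilpotent with N^9 = 0.)

On C^9, N is a strictly lower-triangular matrix with 28 on the subdiagonal and zeros elsewhere, so its characteristic polynomial is lambda^9 and every eigenvalue is 0: sigma(N) = {0}. For the operator norm, N e_i = 28e_{i+1} for i = 1, ..., 8 and N e_9 = 0, so the singular values of N are 28 (with multiplicity 8) and 0; hence ||N|| = 28. The spectral radius r(N) = max|lambda| = 0. Note ||N|| > r(N) — characteristic of non-normal nilpotent operators. Indeed N^9 = 0.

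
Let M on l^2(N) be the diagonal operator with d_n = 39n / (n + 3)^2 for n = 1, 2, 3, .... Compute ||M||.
||M|| = 13/4 (attained at n = 3)

For M diagonal, ||M|| = sup_n |d_n|. Treat f(x) = 39x / (x + 3)^2 for real x > 0. By the quotient rule, f'(x) = 39(3 - x)/(x + 3)^3, which is positive for x < 3 and negative for x > 3. So f has a unique maximum at x = 3, and since 3 is a positive integer, the supremum over n ≥ 1 is attained at n = 3: d_3 = 39·3/(3 + 3)^2 = 39·3/36 = 13/4. Hence ||M|| = 13/4.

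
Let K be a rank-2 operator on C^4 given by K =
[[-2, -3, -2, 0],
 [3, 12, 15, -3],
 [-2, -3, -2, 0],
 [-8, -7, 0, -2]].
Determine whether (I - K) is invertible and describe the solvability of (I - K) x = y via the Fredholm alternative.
(I - K) is invertible (det(I - K) = -36 ≠ 0), so for every y in C^4 the equation (I - K) x = y has a unique solution.

K has rank 2 and factors as K = U V^T = u1 v1^T + u2 v2^T with u1 = (0, -3, 0, -2), v1 = (1, -1, -3, 1), u2 = (1, -3, 1, 3), v2 = (-2, -3, -2, 0) (multiplying out reproduces the displayed K). The nonzero eigenvalues of U V^T coincide with those of the 2 x 2 matrix G = V^T U = [[v1·u1, v1·u2], [v2·u1, v2·u2]] = [[1, 4], [9, 5]], and by the Sylvester determinant identity det(I_4 - U V^T) = det(I_2 - V^T U) = det([[0, -4], [-9, -4]]) = (0)(-4) - (-4)(-9) = -36. (Direct check: I - K =
[[3, 3, 2, 0],
 [-3, -11, -15, 3],
 [2, 3, 3, 0],
 [8, 7, 0, 3]]
has determinant -36.) The finite-dimensional Fredholm alternative says: either (I - K) is invertible, or ker(I - K) ≠ {0} and then range(I - K) = ker((I - K)^*)^⊥, with dim ker(I - K) = dim ker((I - K)^*). Since det(I - K) ≠ 0, 1 is not an eigenvalue of K and ker(I - K) = {0}, so we are in the first case: for every y there is a unique x = (I - K)^(-1) y. (Explicitly, by the Woodbury identity, (I - U V^T)^(-1) = I + U (I_2 - G)^(-1) V^T.)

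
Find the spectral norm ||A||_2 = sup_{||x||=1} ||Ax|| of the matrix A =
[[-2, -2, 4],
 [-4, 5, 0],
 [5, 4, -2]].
||A||_2 ≈ 7.9119 (= sqrt(largest eigenvalue of A^T A))

||A||_2 = sigma_max(A) = sqrt(lambda_max(A^T A)). Form the symmetric matrix M = A^T A =
[[45, 4, -18],
 [4, 45, -16],
 [-18, -16, 20]].
Its characteristic polynomial (trace, sum of principal 2x2 minors, determinant of M give the coefficients) is
  p(λ) = det(λ I - M) = λ^3 - 110λ^2 + 3229λ - 16384.
No integer candidate from the rational root theorem (±divisors of 16384) is a root, so the roots are irrational. The cubic discriminant is Δ = 1765644112 > 0, so there are three distinct real roots. p(6) = -754 and p(7) = 1172 have opposite signs, so a root lies in (6, 7); Newton's method refines it to λ ≈ 6.3804. p(41) = 16 and p(42) = -718 have opposite signs, so a root lies in (41, 42); Newton's method refines it to λ ≈ 41.0214. p(62) = -698 and p(63) = 500 have opposite signs, so a root lies in (62, 63); Newton's method refines it to λ ≈ 62.5982. Check (Vieta): the three roots sum to 110, matching tr M = 110.
So the eigenvalues of A^T A are ≈ 6.3804, 41.0214, 62.5982 (all ≥ 0, as they must be for A^T A). The largest is λ_max ≈ 62.5982, hence ||A||_2 = sqrt(λ_max) ≈ 7.9119.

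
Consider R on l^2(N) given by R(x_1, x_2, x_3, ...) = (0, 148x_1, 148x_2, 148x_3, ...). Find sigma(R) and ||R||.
sigma(R) = closed disk {z in C : |z| ≤ 148}; ||R|| = 148

Note R = 148·U where U is the unit right shift (U x)_k = x_{k-1} (with x_0 := 0); so ||R|| = 148||U|| and sigma(R) = 148·sigma(U). ||R x||^2 = sum_{k≥1} |148x_k|^2 = 21904||x||^2, so ||R|| = 148 and sigma(R) ⊂ {|z| ≤ 148}. For any |lambda| < 148, the equation (R - lambda I) x = 0 forces x_1 = 0, then 148x_k = lambda x_{k+1} ⇒ x = 0, so R has no eigenvalues. But (R - lambda I) is not surjective for |lambda| < 148: solving (R - lambda I) x = e_1 would require x_n proportional to (lambda/148)^(-n), which is not in l^2. So every |lambda| < 148 lies in the residual spectrum. The boundary |lambda| = 148 is in the approximate point spectrum (the spectrum is closed). Hence sigma(R) is the closed disk of radius 148.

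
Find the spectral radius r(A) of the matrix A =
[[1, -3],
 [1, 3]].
r(A) = sqrt(6) ≈ 2.4495

The eigenvalues of A are the roots of its characteristic polynomial. With M = A (coefficients from the trace and determinant):
  p(λ) = det(λ I - M) = λ^2 - 4λ + 6.
For λ^2 - 4λ + 6 the discriminant is -8. It is negative, so the roots are the complex-conjugate pair λ = 2 ± (sqrt(8)/2) i ≈ 2 ± 1.4142i. For a conjugate pair the product of the roots equals the constant term, so |λ|^2 = 6 and |λ| = sqrt(6) ≈ 2.4495.
Thus the eigenvalues (to 4 decimals) are 2 ± 1.4142i (modulus 2.4495). The spectral radius is the largest modulus: r(A) = sqrt(6) ≈ 2.4495. (Cross-check: r(A) ≤ ||A||_2 ≈ 4.2426; equality holds whenever A is normal, though it can also hold for some non-normal A.)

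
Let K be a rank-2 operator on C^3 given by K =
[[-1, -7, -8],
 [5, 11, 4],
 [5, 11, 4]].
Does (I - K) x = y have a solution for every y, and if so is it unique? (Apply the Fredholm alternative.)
(I - K) is invertible (det(I - K) = 47 ≠ 0), so for every y in C^3 the equation (I - K) x = y has a unique solution.

K has rank 2 and factors as K = U V^T = u1 v1^T + u2 v2^T with u1 = (-3, 3, 3), v1 = (1, 3, 2), u2 = (1, 1, 1), v2 = (2, 2, -2) (multiplying out reproduces the displayed K). The nonzero eigenvalues of U V^T coincide with those of the 2 x 2 matrix G = V^T U = [[v1·u1, v1·u2], [v2·u1, v2·u2]] = [[12, 6], [-6, 2]], and by the Sylvester determinant identity det(I_3 - U V^T) = det(I_2 - V^T U) = det([[-11, -6], [6, -1]]) = (-11)(-1) - (-6)(6) = 47. (Direct check: I - K =
[[2, 7, 8],
 [-5, -10, -4],
 [-5, -11, -3]]
has determinant 47.) The finite-dimensional Fredholm alternative says: either (I - K) is invertible, or ker(I - K) ≠ {0} and then range(I - K) = ker((I - K)^*)^⊥, with dim ker(I - K) = dim ker((I - K)^*). Since det(I - K) ≠ 0, 1 is not an eigenvalue of K and ker(I - K) = {0}, so we are in the first case: for every y there is a unique x = (I - K)^(-1) y. (Explicitly, by the Woodbury identity, (I - U V^T)^(-1) = I + U (I_2 - G)^(-1) V^T.)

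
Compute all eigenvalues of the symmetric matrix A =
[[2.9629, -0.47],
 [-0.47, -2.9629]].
sigma(A) ≈ {-3, 3}

A is real symmetric, so its spectrum consists of real eigenvalues. Expanding the characteristic polynomial of the displayed matrix gives
  det(λ I - A) = p(λ) = λ^2 + (0)λ + (-9).
Solving p(λ) = 0 yields eigenvalues ≈ -3, 3. (A is shown rounded to 4 decimals, so these recover the underlying integer eigenvalues to within that precision.)
Verification: the trace of A = 0 equals the sum of eigenvalues 0, and det(A) ≈ -8.9997 matches the eigenvalue product -9.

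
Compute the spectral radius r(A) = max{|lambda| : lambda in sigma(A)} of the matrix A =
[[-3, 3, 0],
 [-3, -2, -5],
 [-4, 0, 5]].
r(A) ≈ 5.7767

The eigenvalues of A are the roots of its characteristic polynomial. With M = A (coefficients from the trace, the sum of principal 2x2 minors, and det A):
  p(λ) = det(λ I - M) = λ^3 - 10λ - 135.
No integer candidate from the rational root theorem (±divisors of 135) is a root, so the roots are irrational. The cubic discriminant is Δ = -488075 < 0, so there is one real root and a complex-conjugate pair. p(5) = -60 and p(6) = 21 have opposite signs, so a root lies in (5, 6); Newton's method refines it to λ ≈ 5.7767. Dividing out (λ - (5.7767)) leaves approximately λ^2 + 5.7767λ + 23.3699. For λ^2 + 5.7767λ + 23.3699 the discriminant is -60.1096. It is negative, so the remaining roots are the complex-conjugate pair λ ≈ -2.8883 ± 3.8765i. Their product equals the constant term, so |λ|^2 ≈ 23.3699 and |λ| ≈ 4.8342.
Thus the eigenvalues (to 4 decimals) are 5.7767 (modulus 5.7767); -2.8883 ± 3.8765i (modulus 4.8342). The spectral radius is the largest modulus: r(A) ≈ 5.7767. (Cross-check: r(A) ≤ ||A||_2 ≈ 7.3544; equality holds whenever A is normal, though it can also hold for some non-normal A.)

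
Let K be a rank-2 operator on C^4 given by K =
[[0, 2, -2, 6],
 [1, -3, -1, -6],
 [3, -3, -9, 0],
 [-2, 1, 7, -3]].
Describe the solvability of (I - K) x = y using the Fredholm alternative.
(I - K) is invertible (det(I - K) = 98 ≠ 0), so for every y in C^4 the equation (I - K) x = y has a unique solution.

K has rank 2 and factors as K = U V^T = u1 v1^T + u2 v2^T with u1 = (0, 1, 3, -2), v1 = (1, -1, -3, 0), u2 = (-2, 2, 0, 1), v2 = (0, -1, 1, -3) (multiplying out reproduces the displayed K). The nonzero eigenvalues of U V^T coincide with those of the 2 x 2 matrix G = V^T U = [[v1·u1, v1·u2], [v2·u1, v2·u2]] = [[-10, -4], [8, -5]], and by the Sylvester determinant identity det(I_4 - U V^T) = det(I_2 - V^T U) = det([[11, 4], [-8, 6]]) = (11)(6) - (4)(-8) = 98. (Direct check: I - K =
[[1, -2, 2, -6],
 [-1, 4, 1, 6],
 [-3, 3, 10, 0],
 [2, -1, -7, 4]]
has determinant 98.) The finite-dimensional Fredholm alternative says: either (I - K) is invertible, or ker(I - K) ≠ {0} and then range(I - K) = ker((I - K)^*)^⊥, with dim ker(I - K) = dim ker((I - K)^*). Since det(I - K) ≠ 0, 1 is not an eigenvalue of K and ker(I - K) = {0}, so we are in the first case: for every y there is a unique x = (I - K)^(-1) y. (Explicitly, by the Woodbury identity, (I - U V^T)^(-1) = I + U (I_2 - G)^(-1) V^T.)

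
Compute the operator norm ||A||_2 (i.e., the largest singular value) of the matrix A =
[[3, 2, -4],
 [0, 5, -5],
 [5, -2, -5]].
||A||_2 ≈ 9.7573 (= sqrt(largest eigenvalue of A^T A))

||A||_2 = sigma_max(A) = sqrt(lambda_max(A^T A)). Form the symmetric matrix M = A^T A =
[[34, -4, -37],
 [-4, 33, -23],
 [-37, -23, 66]].
Its characteristic polynomial (trace, sum of principal 2x2 minors, determinant of M give the coefficients) is
  p(λ) = det(λ I - M) = λ^3 - 133λ^2 + 3630λ - 3025.
No integer candidate from the rational root theorem (±divisors of 3025) is a root, so the roots are irrational. The cubic discriminant is Δ = 39331537025 > 0, so there are three distinct real roots. p(0) = -3025 and p(1) = 473 have opposite signs, so a root lies in (0, 1); Newton's method refines it to λ ≈ 0.8603. p(36) = 1943 and p(37) = -139 have opposite signs, so a root lies in (36, 37); Newton's method refines it to λ ≈ 36.9339. p(95) = -1125 and p(96) = 4463 have opposite signs, so a root lies in (95, 96); Newton's method refines it to λ ≈ 95.2058. Check (Vieta): the three roots sum to 133, matching tr M = 133.
So the eigenvalues of A^T A are ≈ 0.8603, 36.9339, 95.2058 (all ≥ 0, as they must be for A^T A). The largest is λ_max ≈ 95.2058, hence ||A||_2 = sqrt(λ_max) ≈ 9.7573.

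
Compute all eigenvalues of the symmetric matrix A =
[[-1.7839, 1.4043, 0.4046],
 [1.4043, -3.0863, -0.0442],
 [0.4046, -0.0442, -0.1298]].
sigma(A) ≈ {-4, -1, 0}

A is real symmetric, so its spectrum consists of real eigenvalues. Expanding the characteristic polynomial of the displayed matrix gives
  det(λ I - A) = p(λ) = λ^3 + (5)λ^2 + (4)λ + (0).
Solving p(λ) = 0 yields eigenvalues ≈ -4, -1, 0. (A is shown rounded to 4 decimals, so these recover the underlying integer eigenvalues to within that precision.)
Verification: the trace of A = -5 equals the sum of eigenvalues -5, and det(A) ≈ -0.0002 matches the eigenvalue product 0.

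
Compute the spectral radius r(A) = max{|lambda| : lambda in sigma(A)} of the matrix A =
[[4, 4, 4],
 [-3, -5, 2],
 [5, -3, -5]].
r(A) ≈ 6.6695

The eigenvalues of A are the roots of its characteristic polynomial. With M = A (coefficients from the trace, the sum of principal 2x2 minors, and det A):
  p(λ) = det(λ I - M) = λ^3 + 6λ^2 - 17λ - 240.
No integer candidate from the rational root theorem (±divisors of 240) is a root, so the roots are irrational. The cubic discriminant is Δ = -877144 < 0, so there is one real root and a complex-conjugate pair. p(5) = -50 and p(6) = 90 have opposite signs, so a root lies in (5, 6); Newton's method refines it to λ ≈ 5.3954. Dividing out (λ - (5.3954)) leaves approximately λ^2 + 11.3954λ + 44.4825. For λ^2 + 11.3954λ + 44.4825 the discriminant is -48.0751. It is negative, so the remaining roots are the complex-conjugate pair λ ≈ -5.6977 ± 3.4668i. Their product equals the constant term, so |λ|^2 ≈ 44.4825 and |λ| ≈ 6.6695.
Thus the eigenvalues (to 4 decimals) are 5.3954 (modulus 5.3954); -5.6977 ± 3.4668i (modulus 6.6695). The spectral radius is the largest modulus: r(A) ≈ 6.6695. (Cross-check: r(A) ≤ ||A||_2 ≈ 8.3156; equality holds whenever A is normal, though it can also hold for some non-normal A.)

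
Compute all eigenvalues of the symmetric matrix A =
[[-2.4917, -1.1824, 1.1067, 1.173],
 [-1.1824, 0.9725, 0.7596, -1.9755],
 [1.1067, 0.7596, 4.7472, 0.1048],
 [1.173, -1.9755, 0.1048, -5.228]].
sigma(A) ≈ {-6, -3, 2, 5}

A is real symmetric, so its spectrum consists of real eigenvalues. Expanding the characteristic polynomial of the displayed matrix gives
  det(λ I - A) = p(λ) = λ^4 + (2)λ^3 + (-35)λ^2 + (-36.0015)λ + (180.0042).
Solving p(λ) = 0 yields eigenvalues ≈ -6, -3, 2, 5. (A is shown rounded to 4 decimals, so these recover the underlying integer eigenvalues to within that precision.)
Verification: the trace of A = -2 equals the sum of eigenvalues -2, and det(A) ≈ 180.0042 matches the eigenvalue product 180.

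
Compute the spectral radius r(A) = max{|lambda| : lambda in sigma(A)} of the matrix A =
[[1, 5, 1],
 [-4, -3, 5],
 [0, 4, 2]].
r(A) ≈ 2.7785

The eigenvalues of A are the roots of its characteristic polynomial. With M = A (coefficients from the trace, the sum of principal 2x2 minors, and det A):
  p(λ) = det(λ I - M) = λ^3 - 7λ + 2.
No integer candidate from the rational root theorem (±divisors of 2) is a root, so the roots are irrational. The cubic discriminant is Δ = 1264 > 0, so there are three distinct real roots. p(-3) = -4 and p(-2) = 8 have opposite signs, so a root lies in (-3, -2); Newton's method refines it to λ ≈ -2.7785. p(0) = 2 and p(1) = -4 have opposite signs, so a root lies in (0, 1); Newton's method refines it to λ ≈ 0.2892. p(2) = -4 and p(3) = 8 have opposite signs, so a root lies in (2, 3); Newton's method refines it to λ ≈ 2.4893. Check (Vieta): the three roots sum to 0, matching tr M = 0.
Thus the eigenvalues (to 4 decimals) are -2.7785 (modulus 2.7785); 0.2892 (modulus 0.2892); 2.4893 (modulus 2.4893). The spectral radius is the largest modulus: r(A) ≈ 2.7785. (Cross-check: r(A) ≤ ||A||_2 ≈ 7.7844; equality holds whenever A is normal, though it can also hold for some non-normal A.)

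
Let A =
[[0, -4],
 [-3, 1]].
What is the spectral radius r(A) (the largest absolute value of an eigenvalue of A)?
r(A) = 4

The eigenvalues of A are the roots of its characteristic polynomial. With M = A (coefficients from the trace and determinant):
  p(λ) = det(λ I - M) = λ^2 - λ - 12.
For λ^2 - λ - 12 the discriminant is 49. It is a perfect square (7^2), so the roots are rational: λ = (1 ± 7)/2 = 4, -3.
Thus the eigenvalues (to 4 decimals) are 4 (modulus 4); -3 (modulus 3). The spectral radius is the largest modulus: r(A) = 4. (Cross-check: r(A) ≤ ||A||_2 ≈ 4.2426; equality holds whenever A is normal, though it can also hold for some non-normal A.)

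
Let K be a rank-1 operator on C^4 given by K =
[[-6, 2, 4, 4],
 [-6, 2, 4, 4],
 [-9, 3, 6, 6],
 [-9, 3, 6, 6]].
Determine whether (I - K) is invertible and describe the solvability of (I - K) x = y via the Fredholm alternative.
(I - K) is invertible (det(I - K) = -7 ≠ 0), so for every y in C^4 the equation (I - K) x = y has a unique solution.

K has rank 1, so it is an outer product K = u v^T: every row of K is a multiple of one row vector. Reading off the entries, u = (-2, -2, -3, -3) and v = (3, -1, -2, -2) (row i of K equals u_i·v^T). A rank-one matrix u v^T satisfies K u = u (v·u) and kills the (3)-dimensional subspace v^⊥, so its characteristic polynomial is lambda^3 (lambda - v·u) with v·u = tr K = 8. Hence the eigenvalues of I - K are 1 (multiplicity 3) and 1 - (8) = -7, so det(I - K) = -7. (Direct check: I - K =
[[7, -2, -4, -4],
 [6, -1, -4, -4],
 [9, -3, -5, -6],
 [9, -3, -6, -5]]
has determinant -7.) The finite-dimensional Fredholm alternative says: either (I - K) is invertible, or ker(I - K) ≠ {0} and then range(I - K) = ker((I - K)^*)^⊥, with dim ker(I - K) = dim ker((I - K)^*). Since det(I - K) ≠ 0, 1 is not an eigenvalue of K and ker(I - K) = {0}, so we are in the first case: for every y there is a unique x = (I - K)^(-1) y. Explicitly, by the Sherman–Morrison formula, (I - u v^T)^(-1) = I + u v^T/(1 - v·u), i.e. (I - K)^(-1) = I + K/(-7).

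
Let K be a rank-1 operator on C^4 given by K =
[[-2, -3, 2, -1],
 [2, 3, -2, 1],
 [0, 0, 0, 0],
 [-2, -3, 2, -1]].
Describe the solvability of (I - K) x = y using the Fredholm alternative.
(I - K) is invertible (det(I - K) = 1 ≠ 0), so for every y in C^4 the equation (I - K) x = y has a unique solution.

K has rank 1, so it is an outer product K = u v^T: every row of K is a multiple of one row vector. Reading off the entries, u = (1, -1, 0, 1) and v = (-2, -3, 2, -1) (row i of K equals u_i·v^T). A rank-one matrix u v^T satisfies K u = u (v·u) and kills the (3)-dimensional subspace v^⊥, so its characteristic polynomial is lambda^3 (lambda - v·u) with v·u = tr K = 0. Hence the eigenvalues of I - K are 1 (multiplicity 3) and 1 - (0) = 1, so det(I - K) = 1. (Direct check: I - K =
[[3, 3, -2, 1],
 [-2, -2, 2, -1],
 [0, 0, 1, 0],
 [2, 3, -2, 2]]
has determinant 1.) The finite-dimensional Fredholm alternative says: either (I - K) is invertible, or ker(I - K) ≠ {0} and then range(I - K) = ker((I - K)^*)^⊥, with dim ker(I - K) = dim ker((I - K)^*). Since det(I - K) ≠ 0, 1 is not an eigenvalue of K and ker(I - K) = {0}, so we are in the first case: for every y there is a unique x = (I - K)^(-1) y. Explicitly, by the Sherman–Morrison formula, (I - u v^T)^(-1) = I + u v^T/(1 - v·u), i.e. (I - K)^(-1) = I + K.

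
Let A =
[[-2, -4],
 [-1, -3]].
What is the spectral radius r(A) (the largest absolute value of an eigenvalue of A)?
r(A) = (5 + sqrt(17))/2 ≈ 4.5616

The eigenvalues of A are the roots of its characteristic polynomial. With M = A (coefficients from the trace and determinant):
  p(λ) = det(λ I - M) = λ^2 + 5λ + 2.
For λ^2 + 5λ + 2 the discriminant is 17. It is nonnegative but not a perfect square, so the roots are real and irrational: λ = (-5 ± sqrt(17))/2 ≈ -0.4384, -4.5616.
Thus the eigenvalues (to 4 decimals) are -0.4384 (modulus 0.4384); -4.5616 (modulus 4.5616). The spectral radius is the largest modulus: r(A) = (5 + sqrt(17))/2 ≈ 4.5616. (Cross-check: r(A) ≤ ||A||_2 ≈ 5.465; equality holds whenever A is normal, though it can also hold for some non-normal A.)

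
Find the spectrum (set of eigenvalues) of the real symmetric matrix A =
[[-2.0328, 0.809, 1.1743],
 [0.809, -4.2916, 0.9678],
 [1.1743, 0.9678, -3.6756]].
sigma(A) ≈ {-5, -4, -1}

A is real symmetric, so its spectrum consists of real eigenvalues. Expanding the characteristic polynomial of the displayed matrix gives
  det(λ I - A) = p(λ) = λ^3 + (10)λ^2 + (29)λ + (20).
Solving p(λ) = 0 yields eigenvalues ≈ -5, -4, -1. (A is shown rounded to 4 decimals, so these recover the underlying integer eigenvalues to within that precision.)
Verification: the trace of A = -10 equals the sum of eigenvalues -10, and det(A) ≈ -19.9993 matches the eigenvalue product -20.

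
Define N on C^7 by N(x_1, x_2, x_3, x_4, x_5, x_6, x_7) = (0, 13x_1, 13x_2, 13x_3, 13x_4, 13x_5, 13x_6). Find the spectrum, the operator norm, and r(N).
sigma(N) = {0}; ||N|| = 13; r(N) = 0. (N is nilpotent with N^7 = 0.)

On C^7, N is a strictly lower-triangular matrix with 13 on the subdiagonal and zeros elsewhere, so its characteristic polynomial is lambda^7 and every eigenvalue is 0: sigma(N) = {0}. For the operator norm, N e_i = 13e_{i+1} for i = 1, ..., 6 and N e_7 = 0, so the singular values of N are 13 (with multiplicity 6) and 0; hence ||N|| = 13. The spectral radius r(N) = max|lambda| = 0. Note ||N|| > r(N) — characteristic of non-normal nilpotent operators. Indeed N^7 = 0.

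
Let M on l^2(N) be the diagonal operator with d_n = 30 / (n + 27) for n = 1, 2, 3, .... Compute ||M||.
||M|| = 15/14 (attained at n = 1)

For M diagonal, ||M|| = sup_n |d_n| = sup_n 30/(n + 27). This is positive and strictly decreasing in n, so the supremum is attained at n = 1: d_1 = 30/(1 + 27) = 15/14. Hence ||M|| = 15/14.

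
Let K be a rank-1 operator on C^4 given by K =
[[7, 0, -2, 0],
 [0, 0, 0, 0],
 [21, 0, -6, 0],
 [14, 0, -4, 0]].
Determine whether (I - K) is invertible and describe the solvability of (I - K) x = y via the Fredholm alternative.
(I - K) is singular (det(I - K) = 0, i.e. 1 ∈ sigma(K)). (I - K) x = y is solvable iff y ⊥ ker((I - K)^*) = span{(7, 0, -2, 0)}, i.e. iff 7y_1 - 2y_3 = 0. When solvable, the solutions are x = y + c·(1, 0, 3, 2), c arbitrary (ker(I - K) = span{(1, 0, 3, 2)}, dimension 1).

K has rank 1, so it is an outer product K = u v^T: every row of K is a multiple of one row vector. Reading off the entries, u = (1, 0, 3, 2) and v = (7, 0, -2, 0) (row i of K equals u_i·v^T). A rank-one matrix u v^T satisfies K u = u (v·u) and kills the (3)-dimensional subspace v^⊥, so its characteristic polynomial is lambda^3 (lambda - v·u) with v·u = tr K = 1. Hence the eigenvalues of I - K are 1 (multiplicity 3) and 1 - (1) = 0, so det(I - K) = 0. (Direct check: I - K =
[[-6, 0, 2, 0],
 [0, 1, 0, 0],
 [-21, 0, 7, 0],
 [-14, 0, 4, 1]]
has determinant 0.) So 1 is an eigenvalue of K and (I - K) is not invertible. The finite-dimensional Fredholm alternative says: either (I - K) is invertible, or ker(I - K) ≠ {0} and then range(I - K) = ker((I - K)^*)^⊥, with dim ker(I - K) = dim ker((I - K)^*). We are in the second case, so we need both kernels. Kernel of I - K: (I - K) u = u - u (v·u) = u - u = 0, so ker(I - K) = span{u} = span{(1, 0, 3, 2)} (it is exactly 1-dimensional because rank(I - K) = 3). Kernel of the adjoint: K is real, so (I - K)^* = I - K^T = I - v u^T, and (I - v u^T) v = v - v (u·v) = 0; hence ker((I - K)^*) = span{v} = span{(7, 0, -2, 0)}. Therefore (I - K) x = y is solvable iff <y, v> = 0, i.e. iff 7y_1 - 2y_3 = 0. When this holds, K y = u (v·y) = 0, so (I - K) y = y and x = y is a particular solution; the full solution set is the line x = y + c·u = y + c·(1, 0, 3, 2), c ∈ C.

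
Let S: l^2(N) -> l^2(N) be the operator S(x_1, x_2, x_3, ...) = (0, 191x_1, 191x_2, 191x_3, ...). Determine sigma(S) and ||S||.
sigma(S) = closed disk {z in C : |z| ≤ 191}; ||S|| = 191

Note S = 191·U where U is the unit right shift (U x)_k = x_{k-1} (with x_0 := 0); so ||S|| = 191||U|| and sigma(S) = 191·sigma(U). ||S x||^2 = sum_{k≥1} |191x_k|^2 = 36481||x||^2, so ||S|| = 191 and sigma(S) ⊂ {|z| ≤ 191}. For any |lambda| < 191, the equation (S - lambda I) x = 0 forces x_1 = 0, then 191x_k = lambda x_{k+1} ⇒ x = 0, so S has no eigenvalues. But (S - lambda I) is not surjective for |lambda| < 191: solving (S - lambda I) x = e_1 would require x_n proportional to (lambda/191)^(-n), which is not in l^2. So every |lambda| < 191 lies in the residual spectrum. The boundary |lambda| = 191 is in the approximate point spectrum (the spectrum is closed). Hence sigma(S) is the closed disk of radius 191.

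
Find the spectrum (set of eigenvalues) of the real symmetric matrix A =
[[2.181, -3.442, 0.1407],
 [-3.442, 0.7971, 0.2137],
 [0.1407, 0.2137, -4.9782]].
sigma(A) ≈ {-5, -2, 5}

A is real symmetric, so its spectrum consists of real eigenvalues. Expanding the characteristic polynomial of the displayed matrix gives
  det(λ I - A) = p(λ) = λ^3 + (2)λ^2 + (-25)λ + (-50.0017).
Solving p(λ) = 0 yields eigenvalues ≈ -5, -2, 5. (A is shown rounded to 4 decimals, so these recover the underlying integer eigenvalues to within that precision.)
Verification: the trace of A = -2 equals the sum of eigenvalues -2, and det(A) ≈ 50.0017 matches the eigenvalue product 50.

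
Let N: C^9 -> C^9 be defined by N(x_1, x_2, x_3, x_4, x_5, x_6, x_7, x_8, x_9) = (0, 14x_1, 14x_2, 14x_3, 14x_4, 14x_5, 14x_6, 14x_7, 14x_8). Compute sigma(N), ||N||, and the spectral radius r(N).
sigma(N) = {0}; ||N|| = 14; r(N) = 0. (N is nilpotent with N^9 = 0.)

On C^9, N is a strictly lower-triangular matrix with 14 on the subdiagonal and zeros elsewhere, so its characteristic polynomial is lambda^9 and every eigenvalue is 0: sigma(N) = {0}. For the operator norm, N e_i = 14e_{i+1} for i = 1, ..., 8 and N e_9 = 0, so the singular values of N are 14 (with multiplicity 8) and 0; hence ||N|| = 14. The spectral radius r(N) = max|lambda| = 0. Note ||N|| > r(N) — characteristic of non-normal nilpotent operators. Indeed N^9 = 0.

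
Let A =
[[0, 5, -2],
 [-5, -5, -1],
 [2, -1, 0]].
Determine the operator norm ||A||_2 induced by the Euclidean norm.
||A||_2 ≈ 8.0954 (= sqrt(largest eigenvalue of A^T A))

||A||_2 = sigma_max(A) = sqrt(lambda_max(A^T A)). Form the symmetric matrix M = A^T A =
[[29, 23, 5],
 [23, 51, -5],
 [5, -5, 5]].
Its characteristic polynomial (trace, sum of principal 2x2 minors, determinant of M give the coefficients) is
  p(λ) = det(λ I - M) = λ^3 - 85λ^2 + 1300λ - 1600.
No integer candidate from the rational root theorem (±divisors of 1600) is a root, so the roots are irrational. The cubic discriminant is Δ = 2605130000 > 0, so there are three distinct real roots. p(1) = -384 and p(2) = 668 have opposite signs, so a root lies in (1, 2); Newton's method refines it to λ ≈ 1.3476. p(18) = 92 and p(19) = -726 have opposite signs, so a root lies in (18, 19); Newton's method refines it to λ ≈ 18.1162. p(65) = -1600 and p(66) = 1436 have opposite signs, so a root lies in (65, 66); Newton's method refines it to λ ≈ 65.5361. Check (Vieta): the three roots sum to 85, matching tr M = 85.
So the eigenvalues of A^T A are ≈ 1.3476, 18.1162, 65.5361 (all ≥ 0, as they must be for A^T A). The largest is λ_max ≈ 65.5361, hence ||A||_2 = sqrt(λ_max) ≈ 8.0954.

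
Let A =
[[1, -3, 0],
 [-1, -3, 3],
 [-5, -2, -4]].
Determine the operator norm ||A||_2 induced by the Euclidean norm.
||A||_2 ≈ 6.7122 (= sqrt(largest eigenvalue of A^T A))

||A||_2 = sigma_max(A) = sqrt(lambda_max(A^T A)). Form the symmetric matrix M = A^T A =
[[27, 10, 17],
 [10, 22, -1],
 [17, -1, 25]].
Its characteristic polynomial (trace, sum of principal 2x2 minors, determinant of M give the coefficients) is
  p(λ) = det(λ I - M) = λ^3 - 74λ^2 + 1429λ - 5625.
No integer candidate from the rational root theorem (±divisors of 5625) is a root, so the roots are irrational. The cubic discriminant is Δ = 244855785 > 0, so there are three distinct real roots. p(5) = -205 and p(6) = 501 have opposite signs, so a root lies in (5, 6); Newton's method refines it to λ ≈ 5.2741. p(23) = 263 and p(24) = -129 have opposite signs, so a root lies in (23, 24); Newton's method refines it to λ ≈ 23.6728. p(45) = -45 and p(46) = 861 have opposite signs, so a root lies in (45, 46); Newton's method refines it to λ ≈ 45.0531. Check (Vieta): the three roots sum to 74, matching tr M = 74.
So the eigenvalues of A^T A are ≈ 5.2741, 23.6728, 45.0531 (all ≥ 0, as they must be for A^T A). The largest is λ_max ≈ 45.0531, hence ||A||_2 = sqrt(λ_max) ≈ 6.7122.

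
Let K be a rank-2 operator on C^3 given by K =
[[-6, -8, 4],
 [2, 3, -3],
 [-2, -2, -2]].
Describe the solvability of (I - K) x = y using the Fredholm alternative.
(I - K) is invertible (det(I - K) = 12 ≠ 0), so for every y in C^3 the equation (I - K) x = y has a unique solution.

K has rank 2 and factors as K = U V^T = u1 v1^T + u2 v2^T with u1 = (-2, 1, 0), v1 = (2, 3, -3), u2 = (-2, 0, -2), v2 = (1, 1, 1) (multiplying out reproduces the displayed K). The nonzero eigenvalues of U V^T coincide with those of the 2 x 2 matrix G = V^T U = [[v1·u1, v1·u2], [v2·u1, v2·u2]] = [[-1, 2], [-1, -4]], and by the Sylvester determinant identity det(I_3 - U V^T) = det(I_2 - V^T U) = det([[2, -2], [1, 5]]) = (2)(5) - (-2)(1) = 12. (Direct check: I - K =
[[7, 8, -4],
 [-2, -2, 3],
 [2, 2, 3]]
has determinant 12.) The finite-dimensional Fredholm alternative says: either (I - K) is invertible, or ker(I - K) ≠ {0} and then range(I - K) = ker((I - K)^*)^⊥, with dim ker(I - K) = dim ker((I - K)^*). Since det(I - K) ≠ 0, 1 is not an eigenvalue of K and ker(I - K) = {0}, so we are in the first case: for every y there is a unique x = (I - K)^(-1) y. (Explicitly, by the Woodbury identity, (I - U V^T)^(-1) = I + U (I_2 - G)^(-1) V^T.)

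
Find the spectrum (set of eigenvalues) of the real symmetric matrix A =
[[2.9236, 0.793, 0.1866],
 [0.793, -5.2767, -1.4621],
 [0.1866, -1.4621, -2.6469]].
sigma(A) ≈ {-6, -2, 3}

A is real symmetric, so its spectrum consists of real eigenvalues. Expanding the characteristic polynomial of the displayed matrix gives
  det(λ I - A) = p(λ) = λ^3 + (5)λ^2 + (-12)λ + (-36).
Solving p(λ) = 0 yields eigenvalues ≈ -6, -2, 3. (A is shown rounded to 4 decimals, so these recover the underlying integer eigenvalues to within that precision.)
Verification: the trace of A = -5 equals the sum of eigenvalues -5, and det(A) ≈ 35.9993 matches the eigenvalue product 36.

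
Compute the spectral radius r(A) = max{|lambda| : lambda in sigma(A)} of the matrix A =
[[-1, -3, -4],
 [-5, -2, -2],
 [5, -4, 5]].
r(A) ≈ 5.5827

The eigenvalues of A are the roots of its characteristic polynomial. With M = A (coefficients from the trace, the sum of principal 2x2 minors, and det A):
  p(λ) = det(λ I - M) = λ^3 - 2λ^2 - 16λ + 147.
No integer candidate from the rational root theorem (±divisors of 147) is a root, so the roots are irrational. The cubic discriminant is Δ = -476659 < 0, so there is one real root and a complex-conjugate pair. p(-6) = -45 and p(-5) = 52 have opposite signs, so a root lies in (-6, -5); Newton's method refines it to λ ≈ -5.5827. Dividing out (λ - (-5.5827)) leaves approximately λ^2 - 7.5827λ + 26.3315. For λ^2 - 7.5827λ + 26.3315 the discriminant is -47.8292. It is negative, so the remaining roots are the complex-conjugate pair λ ≈ 3.7913 ± 3.4579i. Their product equals the constant term, so |λ|^2 ≈ 26.3315 and |λ| ≈ 5.1314.
Thus the eigenvalues (to 4 decimals) are -5.5827 (modulus 5.5827); 3.7913 ± 3.4579i (modulus 5.1314). The spectral radius is the largest modulus: r(A) ≈ 5.5827. (Cross-check: r(A) ≤ ||A||_2 ≈ 9.3893; equality holds whenever A is normal, though it can also hold for some non-normal A.)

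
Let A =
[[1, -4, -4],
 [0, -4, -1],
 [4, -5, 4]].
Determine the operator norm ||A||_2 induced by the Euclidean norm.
||A||_2 = sqrt(69) ≈ 8.3066 (= sqrt(largest eigenvalue of A^T A))

||A||_2 = sigma_max(A) = sqrt(lambda_max(A^T A)). Form the symmetric matrix M = A^T A =
[[17, -24, 12],
 [-24, 57, 0],
 [12, 0, 33]].
Its characteristic polynomial (trace, sum of principal 2x2 minors, determinant of M give the coefficients) is
  p(λ) = det(λ I - M) = λ^3 - 107λ^2 + 2691λ - 4761.
By the rational root theorem any rational root is an integer divisor of 4761. Testing λ = 69: p(69) = 328509 - 509427 + 185679 - 4761 = 0, so λ = 69 is a root. Dividing out (λ - 69) leaves p(λ) = (λ - 69)(λ^2 - 38λ + 69). For λ^2 - 38λ + 69 the discriminant is 1168. It is nonnegative but not a perfect square, so the roots are real and irrational: λ = (38 ± sqrt(1168))/2 ≈ 36.088, 1.912.
So the eigenvalues of A^T A are ≈ 1.912, 36.088, 69 (all ≥ 0, as they must be for A^T A). The largest is λ_max = 69, hence ||A||_2 = sqrt(λ_max) = sqrt(69) ≈ 8.3066.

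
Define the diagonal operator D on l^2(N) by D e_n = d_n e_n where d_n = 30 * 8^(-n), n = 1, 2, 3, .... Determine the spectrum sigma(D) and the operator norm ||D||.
sigma(D) = {30 * 8^(-n) : n ≥ 1} ∪ {0}; ||D|| = 15/4

A bounded diagonal operator on l^2 with diagonal entries d_n has spectrum equal to the closure of {d_n : n ≥ 1}: every d_n is an eigenvalue (with eigenvector e_n), so {d_n} ⊂ sigma(D); the spectrum is closed, so its closure is too; and for lambda not in the closure, (D - lambda I) has bounded inverse (the diagonal entries 1/(d_n - lambda) are bounded). For our sequence d_n = 30 * 8^(-n), n = 1, 2, 3, ...:
  - {d_n} = {30 * 8^(-n) : n ≥ 1}; the only limit point is 0
  - closure = {30 * 8^(-n) : n ≥ 1} ∪ {0}
For the norm: a diagonal operator has ||D|| = sup_n |d_n|. Here d_n = 30 * 8^(-n) is positive and decreasing, so sup_n |d_n| = d_1 = 30/8 = 15/4. So ||D|| = 15/4.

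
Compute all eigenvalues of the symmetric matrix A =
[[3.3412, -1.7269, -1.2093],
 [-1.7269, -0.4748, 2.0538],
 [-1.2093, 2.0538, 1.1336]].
sigma(A) ≈ {-2, 1, 5}

A is real symmetric, so its spectrum consists of real eigenvalues. Expanding the characteristic polynomial of the displayed matrix gives
  det(λ I - A) = p(λ) = λ^3 + (-4)λ^2 + (-7)λ + (10).
Solving p(λ) = 0 yields eigenvalues ≈ -2, 1, 5. (A is shown rounded to 4 decimals, so these recover the underlying integer eigenvalues to within that precision.)
Verification: the trace of A = 4 equals the sum of eigenvalues 4, and det(A) ≈ -10.0000 matches the eigenvalue product -10.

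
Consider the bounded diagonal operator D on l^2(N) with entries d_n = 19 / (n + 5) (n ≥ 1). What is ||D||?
||D|| = 19/6 (attained at n = 1)

For D diagonal, ||D|| = sup_n |d_n| = sup_n 19/(n + 5). This is positive and strictly decreasing in n, so the supremum is attained at n = 1: d_1 = 19/(1 + 5) = 19/6. Hence ||D|| = 19/6.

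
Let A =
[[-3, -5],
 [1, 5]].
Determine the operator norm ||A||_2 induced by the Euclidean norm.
||A||_2 = sqrt((60 + sqrt(3200))/2) ≈ 7.6344 (= sqrt(largest eigenvalue of A^T A))

||A||_2 = sigma_max(A) = sqrt(lambda_max(A^T A)). Form the symmetric matrix M = A^T A =
[[10, 20],
 [20, 50]].
Its characteristic polynomial (trace, determinant of M give the coefficients) is
  p(λ) = det(λ I - M) = λ^2 - 60λ + 100.
For λ^2 - 60λ + 100 the discriminant is 3200. It is nonnegative but not a perfect square, so the roots are real and irrational: λ = (60 ± sqrt(3200))/2 ≈ 58.2843, 1.7157.
So the eigenvalues of A^T A are ≈ 1.7157, 58.2843 (all ≥ 0, as they must be for A^T A). The largest is λ_max = (60 + sqrt(3200))/2 ≈ 58.2843, hence ||A||_2 = sqrt(λ_max) = sqrt((60 + sqrt(3200))/2) ≈ 7.6344.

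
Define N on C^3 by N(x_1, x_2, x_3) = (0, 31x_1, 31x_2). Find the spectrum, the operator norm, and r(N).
sigma(N) = {0}; ||N|| = 31; r(N) = 0. (N is nilpotent with N^3 = 0.)

On C^3, N is a strictly lower-triangular matrix with 31 on the subdiagonal and zeros elsewhere, so its characteristic polynomial is lambda^3 and every eigenvalue is 0: sigma(N) = {0}. For the operator norm, N e_i = 31e_{i+1} for i = 1, ..., 2 and N e_3 = 0, so the singular values of N are 31 (with multiplicity 2) and 0; hence ||N|| = 31. The spectral radius r(N) = max|lambda| = 0. Note ||N|| > r(N) — characteristic of non-normal nilpotent operators. Indeed N^3 = 0.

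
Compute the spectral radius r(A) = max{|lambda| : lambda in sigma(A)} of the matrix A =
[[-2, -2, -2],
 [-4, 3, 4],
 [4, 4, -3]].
r(A) ≈ 5.5963

The eigenvalues of A are the roots of its characteristic polynomial. With M = A (coefficients from the trace, the sum of principal 2x2 minors, and det A):
  p(λ) = det(λ I - M) = λ^3 + 2λ^2 - 25λ - 98.
No integer candidate from the rational root theorem (±divisors of 98) is a root, so the roots are irrational. The cubic discriminant is Δ = -102972 < 0, so there is one real root and a complex-conjugate pair. p(5) = -48 and p(6) = 40 have opposite signs, so a root lies in (5, 6); Newton's method refines it to λ ≈ 5.5963. Dividing out (λ - (5.5963)) leaves approximately λ^2 + 7.5963λ + 17.5115. For λ^2 + 7.5963λ + 17.5115 the discriminant is -12.3418. It is negative, so the remaining roots are the complex-conjugate pair λ ≈ -3.7982 ± 1.7565i. Their product equals the constant term, so |λ|^2 ≈ 17.5115 and |λ| ≈ 4.1847.
Thus the eigenvalues (to 4 decimals) are 5.5963 (modulus 5.5963); -3.7982 ± 1.7565i (modulus 4.1847). The spectral radius is the largest modulus: r(A) ≈ 5.5963. (Cross-check: r(A) ≤ ||A||_2 ≈ 7.5627; equality holds whenever A is normal, though it can also hold for some non-normal A.)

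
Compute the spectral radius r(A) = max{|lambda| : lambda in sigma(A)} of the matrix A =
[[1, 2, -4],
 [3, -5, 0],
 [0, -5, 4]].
r(A) ≈ 5.4704

The eigenvalues of A are the roots of its characteristic polynomial. With M = A (coefficients from the trace, the sum of principal 2x2 minors, and det A):
  p(λ) = det(λ I - M) = λ^3 - 27λ - 16.
No integer candidate from the rational root theorem (±divisors of 16) is a root, so the roots are irrational. The cubic discriminant is Δ = 71820 > 0, so there are three distinct real roots. p(-5) = -6 and p(-4) = 28 have opposite signs, so a root lies in (-5, -4); Newton's method refines it to λ ≈ -4.8697. p(-1) = 10 and p(0) = -16 have opposite signs, so a root lies in (-1, 0); Newton's method refines it to λ ≈ -0.6006. p(5) = -26 and p(6) = 38 have opposite signs, so a root lies in (5, 6); Newton's method refines it to λ ≈ 5.4704. Check (Vieta): the three roots sum to 0, matching tr M = 0.
Thus the eigenvalues (to 4 decimals) are -4.8697 (modulus 4.8697); -0.6006 (modulus 0.6006); 5.4704 (modulus 5.4704). The spectral radius is the largest modulus: r(A) ≈ 5.4704. (Cross-check: r(A) ≤ ||A||_2 ≈ 8.6162; equality holds whenever A is normal, though it can also hold for some non-normal A.)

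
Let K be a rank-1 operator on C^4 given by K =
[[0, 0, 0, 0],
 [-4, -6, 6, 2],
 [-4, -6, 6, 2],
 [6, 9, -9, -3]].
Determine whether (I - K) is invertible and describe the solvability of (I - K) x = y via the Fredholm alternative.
(I - K) is invertible (det(I - K) = 4 ≠ 0), so for every y in C^4 the equation (I - K) x = y has a unique solution.

K has rank 1, so it is an outer product K = u v^T: every row of K is a multiple of one row vector. Reading off the entries, u = (0, -2, -2, 3) and v = (2, 3, -3, -1) (row i of K equals u_i·v^T). A rank-one matrix u v^T satisfies K u = u (v·u) and kills the (3)-dimensional subspace v^⊥, so its characteristic polynomial is lambda^3 (lambda - v·u) with v·u = tr K = -3. Hence the eigenvalues of I - K are 1 (multiplicity 3) and 1 - (-3) = 4, so det(I - K) = 4. (Direct check: I - K =
[[1, 0, 0, 0],
 [4, 7, -6, -2],
 [4, 6, -5, -2],
 [-6, -9, 9, 4]]
has determinant 4.) The finite-dimensional Fredholm alternative says: either (I - K) is invertible, or ker(I - K) ≠ {0} and then range(I - K) = ker((I - K)^*)^⊥, with dim ker(I - K) = dim ker((I - K)^*). Since det(I - K) ≠ 0, 1 is not an eigenvalue of K and ker(I - K) = {0}, so we are in the first case: for every y there is a unique x = (I - K)^(-1) y. Explicitly, by the Sherman–Morrison formula, (I - u v^T)^(-1) = I + u v^T/(1 - v·u), i.e. (I - K)^(-1) = I + K/(4).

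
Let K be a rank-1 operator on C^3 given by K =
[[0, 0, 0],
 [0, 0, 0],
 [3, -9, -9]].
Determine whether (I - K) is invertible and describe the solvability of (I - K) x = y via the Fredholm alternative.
(I - K) is invertible (det(I - K) = 10 ≠ 0), so for every y in C^3 the equation (I - K) x = y has a unique solution.

K has rank 1, so it is an outer product K = u v^T: every row of K is a multiple of one row vector. Reading off the entries, u = (0, 0, -3) and v = (-1, 3, 3) (row i of K equals u_i·v^T). A rank-one matrix u v^T satisfies K u = u (v·u) and kills the (2)-dimensional subspace v^⊥, so its characteristic polynomial is lambda^2 (lambda - v·u) with v·u = tr K = -9. Hence the eigenvalues of I - K are 1 (multiplicity 2) and 1 - (-9) = 10, so det(I - K) = 10. (Direct check: I - K =
[[1, 0, 0],
 [0, 1, 0],
 [-3, 9, 10]]
has determinant 10.) The finite-dimensional Fredholm alternative says: either (I - K) is invertible, or ker(I - K) ≠ {0} and then range(I - K) = ker((I - K)^*)^⊥, with dim ker(I - K) = dim ker((I - K)^*). Since det(I - K) ≠ 0, 1 is not an eigenvalue of K and ker(I - K) = {0}, so we are in the first case: for every y there is a unique x = (I - K)^(-1) y. Explicitly, by the Sherman–Morrison formula, (I - u v^T)^(-1) = I + u v^T/(1 - v·u), i.e. (I - K)^(-1) = I + K/(10).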